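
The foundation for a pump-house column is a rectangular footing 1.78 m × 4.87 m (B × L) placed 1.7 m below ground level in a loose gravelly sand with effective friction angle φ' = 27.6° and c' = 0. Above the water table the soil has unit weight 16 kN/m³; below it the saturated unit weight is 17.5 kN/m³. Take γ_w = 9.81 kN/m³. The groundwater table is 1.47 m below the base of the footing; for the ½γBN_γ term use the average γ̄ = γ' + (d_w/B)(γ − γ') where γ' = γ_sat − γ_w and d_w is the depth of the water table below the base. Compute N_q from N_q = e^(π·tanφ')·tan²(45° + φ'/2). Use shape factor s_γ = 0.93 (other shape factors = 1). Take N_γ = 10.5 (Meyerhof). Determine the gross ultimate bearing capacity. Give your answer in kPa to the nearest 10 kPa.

q_ult ≈ 510 kPa

tan27.6° = 0.5228, so N_q = e^(π×0.5228)·tan²(58.8°) = 5.167 × 2.726 = 14.09.
Effective surcharge at the founding depth q = γ·D_f = 16 × 1.7 = 27.2 kPa.
With d_w = 1.47 m < B, γ̄ = 7.69 + (1.47/1.78) × (16 − 7.69) = 14.553 kN/m³.
q_ult = q·N_q + 0.5·γ·B·N_γ·s_γ
     = 27.2 × 14.089 + 0.5 × 14.553 × 1.78 × 10.5 × 0.93
     = 383.22 + 126.48 = 509.69 kPa.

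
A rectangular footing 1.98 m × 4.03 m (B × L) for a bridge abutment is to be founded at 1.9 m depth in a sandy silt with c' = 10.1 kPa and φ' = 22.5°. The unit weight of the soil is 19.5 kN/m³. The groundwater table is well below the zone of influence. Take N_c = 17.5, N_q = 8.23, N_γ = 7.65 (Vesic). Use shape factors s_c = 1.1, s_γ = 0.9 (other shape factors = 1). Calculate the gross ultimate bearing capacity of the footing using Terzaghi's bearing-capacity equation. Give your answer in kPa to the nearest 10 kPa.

q_ult ≈ 630 kPa

q = γ·D_f = 19.5 × 1.9 = 37.05 kPa.
c·N_c·s_c = 10.1 × 17.5 × 1.1 = 194.43 kPa
q·N_q = 37.05 × 8.23 = 304.92 kPa
0.5·γ·B·N_γ·s_γ = 0.5 × 19.5 × 1.98 × 7.65 × 0.9 = 132.91 kPa
q_ult = 194.43 + 304.92 + 132.91 = 632.26 kPa.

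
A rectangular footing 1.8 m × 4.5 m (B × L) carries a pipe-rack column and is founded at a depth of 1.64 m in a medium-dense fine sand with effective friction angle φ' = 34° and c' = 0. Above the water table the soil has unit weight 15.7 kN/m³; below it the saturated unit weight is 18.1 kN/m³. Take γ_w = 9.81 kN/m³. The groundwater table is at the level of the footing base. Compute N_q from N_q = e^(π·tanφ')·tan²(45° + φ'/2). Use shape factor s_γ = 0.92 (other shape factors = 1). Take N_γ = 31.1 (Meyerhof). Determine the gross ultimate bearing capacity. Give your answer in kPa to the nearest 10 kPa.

q_ult ≈ 970 kPa

tan34° = 0.6745, so N_q = e^(π×0.6745)·tan²(62°) = 8.323 × 3.537 = 29.44.
q = γ·D_f = 15.7 × 1.64 = 25.748 kPa.
For the ½γBN_γ term take γ' = 18.1 − 9.81 = 8.29 kN/m³ (soil below base is submerged).
q·N_q = 25.748 × 29.44 = 758.02 kPa
0.5·γ·B·N_γ·s_γ = 0.5 × 8.29 × 1.8 × 31.1 × 0.92 = 213.47 kPa
q_ult = 758.02 + 213.47 = 971.49 kPa.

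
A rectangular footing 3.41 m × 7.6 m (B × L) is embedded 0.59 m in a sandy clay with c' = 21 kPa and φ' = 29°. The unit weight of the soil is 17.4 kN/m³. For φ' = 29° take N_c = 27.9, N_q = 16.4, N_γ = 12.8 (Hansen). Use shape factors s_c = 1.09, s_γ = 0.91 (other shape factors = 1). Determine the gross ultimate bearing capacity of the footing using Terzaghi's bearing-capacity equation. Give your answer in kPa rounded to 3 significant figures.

q_ult ≈ 1150 kPa

Effective surcharge at the founding depth q = γ·D_f = 17.4 × 0.59 = 10.266 kPa.
q_ult = c·N_c·s_c + q·N_q + 0.5·γ·B·N_γ·s_γ
     = 21 × 27.9 × 1.09 + 10.266 × 16.4 + 0.5 × 17.4 × 3.41 × 12.8 × 0.91
     = 638.63 + 168.36 + 345.56 = 1152.6 kPa.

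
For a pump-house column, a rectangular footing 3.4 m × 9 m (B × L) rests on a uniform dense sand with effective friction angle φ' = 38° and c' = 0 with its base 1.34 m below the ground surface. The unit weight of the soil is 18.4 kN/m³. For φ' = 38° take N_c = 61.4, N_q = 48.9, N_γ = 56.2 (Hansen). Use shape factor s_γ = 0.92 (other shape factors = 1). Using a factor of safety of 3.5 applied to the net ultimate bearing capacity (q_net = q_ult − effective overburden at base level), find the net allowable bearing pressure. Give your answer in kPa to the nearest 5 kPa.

q = γ·D_f = 18.4 × 1.34 = 24.656 kPa.
q·N_q = 24.656 × 48.9 = 1205.7 kPa
0.5·γ·B·N_γ·s_γ = 0.5 × 18.4 × 3.4 × 56.2 × 0.92 = 1617.3 kPa
q_ult = 1205.7 + 1617.3 = 2823 kPa.
Net ultimate: q_net = 2823 − 24.656 = 2798.3 kPa.
q_all(net) = 2798.3 / 3.5 = 799.52 kPa.

q_all(net) ≈ 800 kPa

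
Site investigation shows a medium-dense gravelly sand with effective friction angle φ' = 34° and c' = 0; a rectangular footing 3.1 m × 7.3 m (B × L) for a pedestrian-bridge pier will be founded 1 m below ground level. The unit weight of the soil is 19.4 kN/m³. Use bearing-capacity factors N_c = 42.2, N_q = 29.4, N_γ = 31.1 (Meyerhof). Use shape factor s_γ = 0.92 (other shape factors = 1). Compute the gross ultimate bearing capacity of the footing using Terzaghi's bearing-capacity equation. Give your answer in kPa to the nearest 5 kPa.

q_ult ≈ 1430 kPa

q = γ·D_f = 19.4 × 1 = 19.4 kPa.
q·N_q = 19.4 × 29.4 = 570.36 kPa
0.5·γ·B·N_γ·s_γ = 0.5 × 19.4 × 3.1 × 31.1 × 0.92 = 860.36 kPa
q_ult = 570.36 + 860.36 = 1430.7 kPa.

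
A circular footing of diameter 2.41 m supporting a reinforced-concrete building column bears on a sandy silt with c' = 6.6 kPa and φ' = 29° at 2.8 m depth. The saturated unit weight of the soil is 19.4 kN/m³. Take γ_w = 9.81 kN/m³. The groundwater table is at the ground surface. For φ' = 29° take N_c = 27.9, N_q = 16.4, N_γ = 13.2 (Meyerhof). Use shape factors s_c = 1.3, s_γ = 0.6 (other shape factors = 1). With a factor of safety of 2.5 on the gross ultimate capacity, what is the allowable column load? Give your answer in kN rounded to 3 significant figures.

P_all ≈ 1410 kN

With the water table at the surface the whole profile is submerged: γ' = 19.4 − 9.81 = 9.59 kN/m³, so q = γ'·D_f = 26.852 kPa; the same γ' applies in the ½γBN_γ term.
q_ult = c·N_c·s_c + q·N_q + 0.5·γ·B·N_γ·s_γ
     = 6.6 × 27.9 × 1.3 + 26.852 × 16.4 + 0.5 × 9.59 × 2.41 × 13.2 × 0.6
     = 239.38 + 440.37 + 91.523 = 771.28 kPa.
Gross allowable pressure q_all = 771.28 / 2.5 = 308.51 kPa.
Footing area = 4.5617 m², so allowable column load = 308.51 × 4.5617 = 1407.3 kN.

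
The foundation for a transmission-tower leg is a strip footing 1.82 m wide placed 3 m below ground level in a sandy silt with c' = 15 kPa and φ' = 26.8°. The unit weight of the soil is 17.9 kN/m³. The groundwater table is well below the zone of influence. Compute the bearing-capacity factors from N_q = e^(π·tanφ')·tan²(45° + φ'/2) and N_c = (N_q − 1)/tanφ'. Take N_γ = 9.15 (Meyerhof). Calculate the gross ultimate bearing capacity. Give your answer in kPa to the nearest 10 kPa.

tan26.8° = 0.5051, so N_q = e^(π×0.5051)·tan²(58.4°) = 4.889 × 2.642 = 12.92.
N_c = (12.92 − 1)/tan26.8° = 23.59.
Overburden at base level: q = 17.9 × 3 = 53.7 kPa.
Cohesion term c·N_c = 15 × 23.591 = 353.87 kPa; surcharge term q·N_q = 53.7 × 12.917 = 693.64 kPa; self-weight term 0.5·γ·B·N_γ = 0.5 × 17.9 × 1.82 × 9.15 = 149.04 kPa.
q_ult = 353.87 + 693.64 + 149.04 = 1196.6 kPa.

q_ult ≈ 1200 kPa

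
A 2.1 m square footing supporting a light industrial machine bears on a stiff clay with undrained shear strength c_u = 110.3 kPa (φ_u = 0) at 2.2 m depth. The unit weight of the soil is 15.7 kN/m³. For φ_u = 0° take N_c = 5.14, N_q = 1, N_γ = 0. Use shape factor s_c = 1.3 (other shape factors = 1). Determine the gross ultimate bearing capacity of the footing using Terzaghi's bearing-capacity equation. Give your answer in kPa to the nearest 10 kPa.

q_ult ≈ 770 kPa

Overburden at base level: q = 15.7 × 2.2 = 34.54 kPa.
Cohesion term c·N_c·s_c = 110.3 × 5.14 × 1.3 = 737.02 kPa; surcharge term q·N_q = 34.54 × 1 = 34.54 kPa.
q_ult = 737.02 + 34.54 = 771.56 kPa.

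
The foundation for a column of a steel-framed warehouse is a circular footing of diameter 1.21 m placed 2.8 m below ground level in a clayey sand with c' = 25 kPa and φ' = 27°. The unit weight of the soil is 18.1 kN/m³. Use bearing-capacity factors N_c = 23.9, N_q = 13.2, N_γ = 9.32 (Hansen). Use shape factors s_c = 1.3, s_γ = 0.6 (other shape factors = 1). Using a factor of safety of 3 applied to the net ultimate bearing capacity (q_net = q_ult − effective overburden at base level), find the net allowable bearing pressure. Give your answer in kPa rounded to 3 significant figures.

q_all(net) ≈ 485 kPa

Overburden at base level: q = 18.1 × 2.8 = 50.68 kPa.
Cohesion term c·N_c·s_c = 25 × 23.9 × 1.3 = 776.75 kPa; surcharge term q·N_q = 50.68 × 13.2 = 668.98 kPa; self-weight term 0.5·γ·B·N_γ·s_γ = 0.5 × 18.1 × 1.21 × 9.32 × 0.6 = 61.235 kPa.
q_ult = 776.75 + 668.98 + 61.235 = 1507 kPa.
Net ultimate: q_net = 1507 − 50.68 = 1456.3 kPa.
q_all(net) = 1456.3 / 3 = 485.43 kPa.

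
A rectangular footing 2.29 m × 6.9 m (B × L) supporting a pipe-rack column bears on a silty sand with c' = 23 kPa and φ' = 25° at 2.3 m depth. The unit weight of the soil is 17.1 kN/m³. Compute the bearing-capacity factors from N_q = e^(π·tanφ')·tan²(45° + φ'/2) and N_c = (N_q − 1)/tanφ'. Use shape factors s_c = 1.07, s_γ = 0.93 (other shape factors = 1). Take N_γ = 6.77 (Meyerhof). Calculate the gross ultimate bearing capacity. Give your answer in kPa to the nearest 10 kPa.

tan25° = 0.4663, so N_q = e^(π×0.4663)·tan²(57.5°) = 4.327 × 2.464 = 10.66.
N_c = (10.66 − 1)/tan25° = 20.72.
q = γ·D_f = 17.1 × 2.3 = 39.33 kPa.
c·N_c·s_c = 23 × 20.721 × 1.07 = 509.93 kPa
q·N_q = 39.33 × 10.662 = 419.34 kPa
0.5·γ·B·N_γ·s_γ = 0.5 × 17.1 × 2.29 × 6.77 × 0.93 = 123.27 kPa
q_ult = 509.93 + 419.34 + 123.27 = 1052.5 kPa.

q_ult ≈ 1050 kPa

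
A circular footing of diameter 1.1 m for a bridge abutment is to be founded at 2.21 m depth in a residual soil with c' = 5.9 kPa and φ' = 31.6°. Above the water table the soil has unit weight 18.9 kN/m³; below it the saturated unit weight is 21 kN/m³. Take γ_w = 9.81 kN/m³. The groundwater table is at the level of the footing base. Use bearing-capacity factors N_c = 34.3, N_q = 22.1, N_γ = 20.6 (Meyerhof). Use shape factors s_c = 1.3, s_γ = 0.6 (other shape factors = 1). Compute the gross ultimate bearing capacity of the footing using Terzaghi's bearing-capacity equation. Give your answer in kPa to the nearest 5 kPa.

Overburden at base level: q = 18.9 × 2.21 = 41.769 kPa.
Below the base the soil is submerged, so the ½γBN_γ term uses γ' = 21 − 9.81 = 11.19 kN/m³.
Cohesion term c·N_c·s_c = 5.9 × 34.3 × 1.3 = 263.08 kPa; surcharge term q·N_q = 41.769 × 22.1 = 923.09 kPa; self-weight term 0.5·γ·B·N_γ·s_γ = 0.5 × 11.19 × 1.1 × 20.6 × 0.6 = 76.07 kPa.
q_ult = 263.08 + 923.09 + 76.07 = 1262.2 kPa.

q_ult ≈ 1260 kPa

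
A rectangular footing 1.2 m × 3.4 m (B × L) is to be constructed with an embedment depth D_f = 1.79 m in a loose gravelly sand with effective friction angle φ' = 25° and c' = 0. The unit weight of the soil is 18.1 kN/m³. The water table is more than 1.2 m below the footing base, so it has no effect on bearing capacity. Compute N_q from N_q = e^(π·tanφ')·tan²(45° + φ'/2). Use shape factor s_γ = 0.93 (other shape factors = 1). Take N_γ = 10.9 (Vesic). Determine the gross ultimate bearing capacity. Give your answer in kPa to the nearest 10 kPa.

tan25° = 0.4663, so N_q = e^(π×0.4663)·tan²(57.5°) = 4.327 × 2.464 = 10.66.
Effective surcharge at the founding depth q = γ·D_f = 18.1 × 1.79 = 32.399 kPa.
q_ult = q·N_q + 0.5·γ·B·N_γ·s_γ
     = 32.399 × 10.662 + 0.5 × 18.1 × 1.2 × 10.9 × 0.93
     = 345.44 + 110.09 = 455.53 kPa.

q_ult ≈ 460 kPa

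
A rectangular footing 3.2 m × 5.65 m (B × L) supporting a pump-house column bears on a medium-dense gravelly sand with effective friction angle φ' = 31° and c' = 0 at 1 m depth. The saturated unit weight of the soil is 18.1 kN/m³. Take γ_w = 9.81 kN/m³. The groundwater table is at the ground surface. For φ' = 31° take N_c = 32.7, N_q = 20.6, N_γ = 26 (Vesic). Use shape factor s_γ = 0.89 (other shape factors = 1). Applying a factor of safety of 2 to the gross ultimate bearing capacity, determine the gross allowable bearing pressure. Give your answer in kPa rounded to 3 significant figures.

q_all ≈ 239 kPa

With the water table at the surface the whole profile is submerged: γ' = 18.1 − 9.81 = 8.29 kN/m³, so q = γ'·D_f = 8.29 kPa; the same γ' applies in the ½γBN_γ term.
q_ult = q·N_q + 0.5·γ·B·N_γ·s_γ
     = 8.29 × 20.6 + 0.5 × 8.29 × 3.2 × 26 × 0.89
     = 170.77 + 306.93 = 477.7 kPa.
q_all = q_ult / FS = 477.7 / 2 = 238.85 kPa.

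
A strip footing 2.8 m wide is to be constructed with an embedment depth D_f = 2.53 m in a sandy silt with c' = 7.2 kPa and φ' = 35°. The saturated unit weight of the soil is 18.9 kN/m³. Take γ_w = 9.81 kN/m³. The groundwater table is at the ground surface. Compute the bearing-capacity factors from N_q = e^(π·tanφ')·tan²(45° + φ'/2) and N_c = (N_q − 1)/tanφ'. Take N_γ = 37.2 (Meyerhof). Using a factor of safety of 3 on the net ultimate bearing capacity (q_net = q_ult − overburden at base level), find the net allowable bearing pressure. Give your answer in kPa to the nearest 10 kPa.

q_all(net) ≈ 520 kPa

N_q = e^(π·tan35°)·tan²(62.5°) = 33.3; N_c = (N_q − 1)/tanφ' = 46.12.
With the water table at the surface the whole profile is submerged: γ' = 18.9 − 9.81 = 9.09 kN/m³, so q = γ'·D_f = 22.998 kPa; the same γ' applies in the ½γBN_γ term.
q_ult = c·N_c + q·N_q + 0.5·γ·B·N_γ
     = 7.2 × 46.124 + 22.998 × 33.296 + 0.5 × 9.09 × 2.8 × 37.2
     = 332.09 + 765.73 + 473.41 = 1571.2 kPa.
q_net = 1571.2 − 22.998 = 1548.2 kPa.
q_all(net) = 1548.2 / 3 = 516.08 kPa.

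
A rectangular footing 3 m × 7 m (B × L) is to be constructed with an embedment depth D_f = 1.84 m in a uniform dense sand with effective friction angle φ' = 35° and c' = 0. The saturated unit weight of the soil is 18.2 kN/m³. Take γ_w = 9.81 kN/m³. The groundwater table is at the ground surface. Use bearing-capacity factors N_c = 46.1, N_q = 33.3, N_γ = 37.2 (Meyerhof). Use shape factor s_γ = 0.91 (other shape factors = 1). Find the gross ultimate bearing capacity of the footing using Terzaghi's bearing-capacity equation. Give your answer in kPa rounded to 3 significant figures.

With the water table at the surface the whole profile is submerged: γ' = 18.2 − 9.81 = 8.39 kN/m³, so q = γ'·D_f = 15.438 kPa; the same γ' applies in the ½γBN_γ term.
q_ult = q·N_q + 0.5·γ·B·N_γ·s_γ
     = 15.438 × 33.3 + 0.5 × 8.39 × 3 × 37.2 × 0.91
     = 514.07 + 426.03 = 940.1 kPa.

q_ult ≈ 940 kPa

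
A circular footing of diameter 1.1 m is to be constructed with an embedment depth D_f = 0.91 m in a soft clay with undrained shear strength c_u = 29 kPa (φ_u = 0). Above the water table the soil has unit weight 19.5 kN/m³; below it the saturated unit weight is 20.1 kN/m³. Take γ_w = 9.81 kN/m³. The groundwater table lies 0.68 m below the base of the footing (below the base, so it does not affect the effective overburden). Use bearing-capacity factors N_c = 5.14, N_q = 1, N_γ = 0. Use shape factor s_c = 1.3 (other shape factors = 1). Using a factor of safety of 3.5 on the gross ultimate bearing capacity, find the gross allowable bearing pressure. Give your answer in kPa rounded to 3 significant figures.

q_all ≈ 60.4 kPa

Overburden at base level: q = 19.5 × 0.91 = 17.745 kPa.
Cohesion term c·N_c·s_c = 29 × 5.14 × 1.3 = 193.78 kPa; surcharge term q·N_q = 17.745 × 1 = 17.745 kPa.
q_ult = 193.78 + 17.745 = 211.52 kPa.
q_all = 211.52 / 3.5 = 60.435 kPa.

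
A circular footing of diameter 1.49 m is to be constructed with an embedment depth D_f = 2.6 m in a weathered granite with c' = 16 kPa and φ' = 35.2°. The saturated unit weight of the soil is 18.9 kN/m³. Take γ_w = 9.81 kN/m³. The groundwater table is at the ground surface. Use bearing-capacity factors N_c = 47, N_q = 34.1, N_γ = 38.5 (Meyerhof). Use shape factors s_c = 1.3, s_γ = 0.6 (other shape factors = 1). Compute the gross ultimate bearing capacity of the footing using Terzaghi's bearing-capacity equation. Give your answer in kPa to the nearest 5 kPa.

q_ult ≈ 1940 kPa

Water table at ground surface, so effective unit weight γ' = 18.9 − 9.81 = 9.09 kN/m³ is used throughout; overburden q = 9.09 × 2.6 = 23.634 kPa; the same γ' applies in the ½γBN_γ term.
Cohesion term c·N_c·s_c = 16 × 47 × 1.3 = 977.6 kPa; surcharge term q·N_q = 23.634 × 34.1 = 805.92 kPa; self-weight term 0.5·γ·B·N_γ·s_γ = 0.5 × 9.09 × 1.49 × 38.5 × 0.6 = 156.43 kPa.
q_ult = 977.6 + 805.92 + 156.43 = 1940 kPa.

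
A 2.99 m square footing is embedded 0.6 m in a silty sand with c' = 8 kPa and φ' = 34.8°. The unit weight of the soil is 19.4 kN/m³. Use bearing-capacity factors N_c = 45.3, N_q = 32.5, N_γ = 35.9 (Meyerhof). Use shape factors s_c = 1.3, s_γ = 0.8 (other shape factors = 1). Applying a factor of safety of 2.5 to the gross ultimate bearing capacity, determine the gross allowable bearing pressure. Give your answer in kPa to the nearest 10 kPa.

q_all ≈ 670 kPa

q = γ·D_f = 19.4 × 0.6 = 11.64 kPa.
c·N_c·s_c = 8 × 45.3 × 1.3 = 471.12 kPa
q·N_q = 11.64 × 32.5 = 378.3 kPa
0.5·γ·B·N_γ·s_γ = 0.5 × 19.4 × 2.99 × 35.9 × 0.8 = 832.97 kPa
q_ult = 471.12 + 378.3 + 832.97 = 1682.4 kPa.
q_all = q_ult / FS = 1682.4 / 2.5 = 672.95 kPa.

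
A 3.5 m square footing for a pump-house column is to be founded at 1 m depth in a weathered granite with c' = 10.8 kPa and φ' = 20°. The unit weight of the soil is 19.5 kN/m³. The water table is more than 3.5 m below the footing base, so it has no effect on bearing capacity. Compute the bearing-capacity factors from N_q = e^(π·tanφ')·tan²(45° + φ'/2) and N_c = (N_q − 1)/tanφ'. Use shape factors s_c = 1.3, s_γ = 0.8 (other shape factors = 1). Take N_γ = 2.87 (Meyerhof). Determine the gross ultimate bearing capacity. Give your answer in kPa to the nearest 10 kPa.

tan20° = 0.364, so N_q = e^(π×0.364)·tan²(55°) = 3.138 × 2.04 = 6.4.
N_c = (6.4 − 1)/tan20° = 14.83.
q = γ·D_f = 19.5 × 1 = 19.5 kPa.
c·N_c·s_c = 10.8 × 14.835 × 1.3 = 208.28 kPa
q·N_q = 19.5 × 6.3994 = 124.79 kPa
0.5·γ·B·N_γ·s_γ = 0.5 × 19.5 × 3.5 × 2.87 × 0.8 = 78.351 kPa
q_ult = 208.28 + 124.79 + 78.351 = 411.42 kPa.

q_ult ≈ 410 kPa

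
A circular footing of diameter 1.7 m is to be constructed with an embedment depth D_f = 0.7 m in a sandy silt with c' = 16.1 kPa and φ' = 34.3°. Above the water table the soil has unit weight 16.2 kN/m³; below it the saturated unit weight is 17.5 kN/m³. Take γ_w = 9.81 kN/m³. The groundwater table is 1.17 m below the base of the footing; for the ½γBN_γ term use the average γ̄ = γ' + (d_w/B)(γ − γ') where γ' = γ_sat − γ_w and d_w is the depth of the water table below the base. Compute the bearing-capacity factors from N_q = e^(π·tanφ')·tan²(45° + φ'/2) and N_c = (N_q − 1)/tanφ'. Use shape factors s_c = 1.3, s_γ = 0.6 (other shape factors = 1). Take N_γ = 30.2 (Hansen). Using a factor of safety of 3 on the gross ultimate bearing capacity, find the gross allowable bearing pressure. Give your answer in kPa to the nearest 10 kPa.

N_q = e^(π·tan34.3°)·tan²(62.15°) = 30.54; N_c = (N_q − 1)/tanφ' = 43.3.
q = γ·D_f = 16.2 × 0.7 = 11.34 kPa.
γ' = 7.69 kN/m³; averaging over the depth B below the base, γ̄ = γ' + (d_w/B)(γ − γ') = 13.547 kN/m³.
c·N_c·s_c = 16.1 × 43.303 × 1.3 = 906.34 kPa
q·N_q = 11.34 × 30.539 = 346.32 kPa
0.5·γ·B·N_γ·s_γ = 0.5 × 13.547 × 1.7 × 30.2 × 0.6 = 208.65 kPa
q_ult = 906.34 + 346.32 + 208.65 = 1461.3 kPa.
q_all = 1461.3 / 3 = 487.1 kPa.

q_all ≈ 490 kPa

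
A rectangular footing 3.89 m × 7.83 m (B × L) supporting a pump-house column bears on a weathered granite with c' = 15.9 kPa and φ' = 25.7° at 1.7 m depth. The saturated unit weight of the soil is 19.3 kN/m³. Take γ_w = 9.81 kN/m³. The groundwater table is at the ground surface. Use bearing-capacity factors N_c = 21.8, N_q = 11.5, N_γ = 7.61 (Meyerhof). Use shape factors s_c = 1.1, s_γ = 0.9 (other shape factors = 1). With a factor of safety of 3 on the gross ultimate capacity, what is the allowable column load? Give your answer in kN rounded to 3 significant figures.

P_all ≈ 7040 kN

Water table at ground surface, so effective unit weight γ' = 19.3 − 9.81 = 9.49 kN/m³ is used throughout; overburden q = 9.49 × 1.7 = 16.133 kPa; the same γ' applies in the ½γBN_γ term.
Cohesion term c·N_c·s_c = 15.9 × 21.8 × 1.1 = 381.28 kPa; surcharge term q·N_q = 16.133 × 11.5 = 185.53 kPa; self-weight term 0.5·γ·B·N_γ·s_γ = 0.5 × 9.49 × 3.89 × 7.61 × 0.9 = 126.42 kPa.
q_ult = 381.28 + 185.53 + 126.42 = 693.23 kPa.
Gross allowable pressure q_all = 693.23 / 3 = 231.08 kPa.
Footing area = 30.4587 m², so allowable column load = 231.08 × 30.4587 = 7038.3 kN.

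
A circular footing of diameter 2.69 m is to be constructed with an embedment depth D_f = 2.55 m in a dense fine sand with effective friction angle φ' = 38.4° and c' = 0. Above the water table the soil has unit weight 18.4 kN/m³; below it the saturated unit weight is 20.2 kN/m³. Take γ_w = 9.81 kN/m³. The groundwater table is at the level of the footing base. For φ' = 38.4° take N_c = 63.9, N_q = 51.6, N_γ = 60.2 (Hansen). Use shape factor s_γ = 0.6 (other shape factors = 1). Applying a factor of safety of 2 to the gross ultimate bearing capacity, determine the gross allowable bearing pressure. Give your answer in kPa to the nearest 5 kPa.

q_all ≈ 1465 kPa

Overburden at base level: q = 18.4 × 2.55 = 46.92 kPa.
Below the base the soil is submerged, so the ½γBN_γ term uses γ' = 20.2 − 9.81 = 10.39 kN/m³.
Surcharge term q·N_q = 46.92 × 51.6 = 2421.1 kPa; self-weight term 0.5·γ·B·N_γ·s_γ = 0.5 × 10.39 × 2.69 × 60.2 × 0.6 = 504.76 kPa.
q_ult = 2421.1 + 504.76 = 2925.8 kPa.
q_all = q_ult / FS = 2925.8 / 2 = 1462.9 kPa.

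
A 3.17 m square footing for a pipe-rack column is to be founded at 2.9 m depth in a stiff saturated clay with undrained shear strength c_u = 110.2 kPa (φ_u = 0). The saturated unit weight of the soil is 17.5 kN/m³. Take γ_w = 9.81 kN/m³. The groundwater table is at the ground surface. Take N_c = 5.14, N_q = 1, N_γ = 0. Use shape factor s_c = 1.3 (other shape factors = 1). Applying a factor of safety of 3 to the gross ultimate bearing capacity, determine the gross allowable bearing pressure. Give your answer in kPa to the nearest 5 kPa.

q_all ≈ 255 kPa

With the water table at the surface the whole profile is submerged: γ' = 17.5 − 9.81 = 7.69 kN/m³, so q = γ'·D_f = 22.301 kPa.
q_ult = c·N_c·s_c + q·N_q
     = 110.2 × 5.14 × 1.3 + 22.301 × 1
     = 736.36 + 22.301 = 758.66 kPa.
q_all = q_ult / FS = 758.66 / 3 = 252.89 kPa.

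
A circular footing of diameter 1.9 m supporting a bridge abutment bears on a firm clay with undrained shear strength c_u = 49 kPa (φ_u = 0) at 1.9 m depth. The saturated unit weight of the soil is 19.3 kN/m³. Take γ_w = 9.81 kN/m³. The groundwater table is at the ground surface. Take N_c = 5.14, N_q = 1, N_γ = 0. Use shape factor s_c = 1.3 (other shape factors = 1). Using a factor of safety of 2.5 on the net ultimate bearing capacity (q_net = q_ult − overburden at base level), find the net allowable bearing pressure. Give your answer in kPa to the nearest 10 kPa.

q_all(net) ≈ 130 kPa

γ' = 19.3 − 9.81 = 9.49 kN/m³ (submerged throughout). q = 9.49 × 1.9 = 18.031 kPa.
c·N_c·s_c = 49 × 5.14 × 1.3 = 327.42 kPa
q·N_q = 18.031 × 1 = 18.031 kPa
q_ult = 327.42 + 18.031 = 345.45 kPa.
q_net = 345.45 − 18.031 = 327.42 kPa.
q_all(net) = 327.42 / 2.5 = 130.97 kPa.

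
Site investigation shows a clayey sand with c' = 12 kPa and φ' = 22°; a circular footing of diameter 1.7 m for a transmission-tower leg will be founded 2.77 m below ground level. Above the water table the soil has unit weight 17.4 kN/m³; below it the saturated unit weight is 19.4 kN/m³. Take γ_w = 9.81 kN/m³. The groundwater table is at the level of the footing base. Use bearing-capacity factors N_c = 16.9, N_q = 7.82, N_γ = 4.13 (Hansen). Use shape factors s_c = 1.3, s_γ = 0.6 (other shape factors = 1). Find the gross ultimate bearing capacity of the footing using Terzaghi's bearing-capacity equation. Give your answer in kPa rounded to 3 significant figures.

Overburden at base level: q = 17.4 × 2.77 = 48.198 kPa.
Below the base the soil is submerged, so the ½γBN_γ term uses γ' = 19.4 − 9.81 = 9.59 kN/m³.
Cohesion term c·N_c·s_c = 12 × 16.9 × 1.3 = 263.64 kPa; surcharge term q·N_q = 48.198 × 7.82 = 376.91 kPa; self-weight term 0.5·γ·B·N_γ·s_γ = 0.5 × 9.59 × 1.7 × 4.13 × 0.6 = 20.199 kPa.
q_ult = 263.64 + 376.91 + 20.199 = 660.75 kPa.

q_ult ≈ 661 kPa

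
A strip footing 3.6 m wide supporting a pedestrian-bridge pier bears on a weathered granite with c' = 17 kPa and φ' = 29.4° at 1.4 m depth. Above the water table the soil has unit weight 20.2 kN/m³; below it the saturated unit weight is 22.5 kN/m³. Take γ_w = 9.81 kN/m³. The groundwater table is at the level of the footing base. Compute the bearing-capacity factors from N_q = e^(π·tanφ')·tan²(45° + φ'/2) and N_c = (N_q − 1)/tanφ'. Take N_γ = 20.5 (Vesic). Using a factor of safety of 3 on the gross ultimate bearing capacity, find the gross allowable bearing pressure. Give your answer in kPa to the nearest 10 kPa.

q_all ≈ 480 kPa

N_q = e^(π·tan29.4°)·tan²(59.7°) = 17.2; N_c = (N_q − 1)/tanφ' = 28.74.
q = γ·D_f = 20.2 × 1.4 = 28.28 kPa.
For the ½γBN_γ term take γ' = 22.5 − 9.81 = 12.69 kN/m³ (soil below base is submerged).
c·N_c = 17 × 28.744 = 488.65 kPa
q·N_q = 28.28 × 17.196 = 486.31 kPa
0.5·γ·B·N_γ = 0.5 × 12.69 × 3.6 × 20.5 = 468.26 kPa
q_ult = 488.65 + 486.31 + 468.26 = 1443.2 kPa.
q_all = 1443.2 / 3 = 481.07 kPa.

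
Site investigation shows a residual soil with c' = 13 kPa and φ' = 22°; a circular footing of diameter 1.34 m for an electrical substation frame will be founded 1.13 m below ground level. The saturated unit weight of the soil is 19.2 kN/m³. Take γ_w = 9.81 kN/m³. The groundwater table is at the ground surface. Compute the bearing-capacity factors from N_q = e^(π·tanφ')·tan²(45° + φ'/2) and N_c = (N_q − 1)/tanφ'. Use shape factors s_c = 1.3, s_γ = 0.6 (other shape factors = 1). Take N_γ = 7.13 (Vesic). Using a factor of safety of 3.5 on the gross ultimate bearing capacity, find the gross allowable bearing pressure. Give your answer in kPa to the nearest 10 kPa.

N_q = e^(π·tan22°)·tan²(56°) = 7.82; N_c = (N_q − 1)/tanφ' = 16.88.
γ' = 19.2 − 9.81 = 9.39 kN/m³ (submerged throughout). q = 9.39 × 1.13 = 10.611 kPa; the same γ' applies in the ½γBN_γ term.
c·N_c·s_c = 13 × 16.883 × 1.3 = 285.32 kPa
q·N_q = 10.611 × 7.8211 = 82.988 kPa
0.5·γ·B·N_γ·s_γ = 0.5 × 9.39 × 1.34 × 7.13 × 0.6 = 26.914 kPa
q_ult = 285.32 + 82.988 + 26.914 = 395.22 kPa.
q_all = 395.22 / 3.5 = 112.92 kPa.

q_all ≈ 110 kPa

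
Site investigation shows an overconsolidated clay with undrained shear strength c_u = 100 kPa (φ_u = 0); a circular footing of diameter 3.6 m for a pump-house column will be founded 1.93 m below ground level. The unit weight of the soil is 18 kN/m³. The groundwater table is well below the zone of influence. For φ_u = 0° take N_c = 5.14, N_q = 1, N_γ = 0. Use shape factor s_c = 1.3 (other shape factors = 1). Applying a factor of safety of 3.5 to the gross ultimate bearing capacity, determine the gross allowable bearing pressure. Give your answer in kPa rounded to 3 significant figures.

q_all ≈ 201 kPa

q = γ·D_f = 18 × 1.93 = 34.74 kPa.
c·N_c·s_c = 100 × 5.14 × 1.3 = 668.2 kPa
q·N_q = 34.74 × 1 = 34.74 kPa
q_ult = 668.2 + 34.74 = 702.94 kPa.
q_all = q_ult / FS = 702.94 / 3.5 = 200.84 kPa.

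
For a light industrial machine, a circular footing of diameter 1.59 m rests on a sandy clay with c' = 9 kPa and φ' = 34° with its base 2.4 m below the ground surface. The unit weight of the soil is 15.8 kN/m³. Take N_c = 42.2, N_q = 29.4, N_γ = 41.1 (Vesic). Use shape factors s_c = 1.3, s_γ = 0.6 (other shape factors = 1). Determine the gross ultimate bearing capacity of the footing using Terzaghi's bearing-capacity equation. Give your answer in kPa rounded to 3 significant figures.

q = γ·D_f = 15.8 × 2.4 = 37.92 kPa.
c·N_c·s_c = 9 × 42.2 × 1.3 = 493.74 kPa
q·N_q = 37.92 × 29.4 = 1114.8 kPa
0.5·γ·B·N_γ·s_γ = 0.5 × 15.8 × 1.59 × 41.1 × 0.6 = 309.75 kPa
q_ult = 493.74 + 1114.8 + 309.75 = 1918.3 kPa.

q_ult ≈ 1920 kPa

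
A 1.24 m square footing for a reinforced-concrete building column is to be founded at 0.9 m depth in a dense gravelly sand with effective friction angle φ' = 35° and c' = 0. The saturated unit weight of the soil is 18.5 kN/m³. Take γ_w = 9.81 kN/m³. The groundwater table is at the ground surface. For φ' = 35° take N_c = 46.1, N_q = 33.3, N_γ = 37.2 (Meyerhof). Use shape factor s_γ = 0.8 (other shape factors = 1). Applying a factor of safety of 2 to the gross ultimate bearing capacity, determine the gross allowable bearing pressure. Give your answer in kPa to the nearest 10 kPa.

With the water table at the surface the whole profile is submerged: γ' = 18.5 − 9.81 = 8.69 kN/m³, so q = γ'·D_f = 7.821 kPa; the same γ' applies in the ½γBN_γ term.
q_ult = q·N_q + 0.5·γ·B·N_γ·s_γ
     = 7.821 × 33.3 + 0.5 × 8.69 × 1.24 × 37.2 × 0.8
     = 260.44 + 160.34 = 420.78 kPa.
q_all = q_ult / FS = 420.78 / 2 = 210.39 kPa.

q_all ≈ 210 kPa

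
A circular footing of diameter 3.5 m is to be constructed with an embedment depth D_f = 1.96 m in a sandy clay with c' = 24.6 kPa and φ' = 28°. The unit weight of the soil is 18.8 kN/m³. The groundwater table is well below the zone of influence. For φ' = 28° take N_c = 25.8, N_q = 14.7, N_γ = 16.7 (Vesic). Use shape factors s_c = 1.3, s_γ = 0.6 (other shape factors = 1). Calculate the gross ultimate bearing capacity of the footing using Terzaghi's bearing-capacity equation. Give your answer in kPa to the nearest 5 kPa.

q_ult ≈ 1695 kPa

q = γ·D_f = 18.8 × 1.96 = 36.848 kPa.
c·N_c·s_c = 24.6 × 25.8 × 1.3 = 825.08 kPa
q·N_q = 36.848 × 14.7 = 541.67 kPa
0.5·γ·B·N_γ·s_γ = 0.5 × 18.8 × 3.5 × 16.7 × 0.6 = 329.66 kPa
q_ult = 825.08 + 541.67 + 329.66 = 1696.4 kPa.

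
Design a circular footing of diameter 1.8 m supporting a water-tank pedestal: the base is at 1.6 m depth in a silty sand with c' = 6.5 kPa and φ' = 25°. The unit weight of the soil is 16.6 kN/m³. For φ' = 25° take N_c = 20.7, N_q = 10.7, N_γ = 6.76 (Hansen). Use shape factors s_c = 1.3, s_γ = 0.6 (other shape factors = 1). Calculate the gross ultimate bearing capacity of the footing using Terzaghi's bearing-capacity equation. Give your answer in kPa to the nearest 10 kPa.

q_ult ≈ 520 kPa

Overburden at base level: q = 16.6 × 1.6 = 26.56 kPa.
Cohesion term c·N_c·s_c = 6.5 × 20.7 × 1.3 = 174.91 kPa; surcharge term q·N_q = 26.56 × 10.7 = 284.19 kPa; self-weight term 0.5·γ·B·N_γ·s_γ = 0.5 × 16.6 × 1.8 × 6.76 × 0.6 = 60.597 kPa.
q_ult = 174.91 + 284.19 + 60.597 = 519.7 kPa.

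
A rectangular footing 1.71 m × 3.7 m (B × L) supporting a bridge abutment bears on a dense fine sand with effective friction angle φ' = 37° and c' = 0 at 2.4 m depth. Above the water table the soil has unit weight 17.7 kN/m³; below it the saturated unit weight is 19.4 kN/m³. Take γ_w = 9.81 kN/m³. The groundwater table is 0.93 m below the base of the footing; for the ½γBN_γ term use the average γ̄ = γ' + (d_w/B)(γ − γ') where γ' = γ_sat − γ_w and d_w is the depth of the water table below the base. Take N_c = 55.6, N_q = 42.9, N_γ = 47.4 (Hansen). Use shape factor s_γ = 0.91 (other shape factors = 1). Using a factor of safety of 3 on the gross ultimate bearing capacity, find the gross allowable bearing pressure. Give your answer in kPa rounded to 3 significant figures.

q = γ·D_f = 17.7 × 2.4 = 42.48 kPa.
γ' = 9.59 kN/m³; averaging over the depth B below the base, γ̄ = γ' + (d_w/B)(γ − γ') = 14.001 kN/m³.
q·N_q = 42.48 × 42.9 = 1822.4 kPa
0.5·γ·B·N_γ·s_γ = 0.5 × 14.001 × 1.71 × 47.4 × 0.91 = 516.34 kPa
q_ult = 1822.4 + 516.34 = 2338.7 kPa.
q_all = 2338.7 / 3 = 779.58 kPa.

q_all ≈ 780 kPa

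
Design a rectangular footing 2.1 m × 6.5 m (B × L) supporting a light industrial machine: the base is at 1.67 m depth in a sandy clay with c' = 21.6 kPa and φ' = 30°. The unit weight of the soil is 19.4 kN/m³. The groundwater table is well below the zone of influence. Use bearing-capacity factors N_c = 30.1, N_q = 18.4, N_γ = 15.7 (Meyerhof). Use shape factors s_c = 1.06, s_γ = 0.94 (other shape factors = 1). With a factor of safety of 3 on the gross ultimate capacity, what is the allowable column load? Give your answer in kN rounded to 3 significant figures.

q = γ·D_f = 19.4 × 1.67 = 32.398 kPa.
c·N_c·s_c = 21.6 × 30.1 × 1.06 = 689.17 kPa
q·N_q = 32.398 × 18.4 = 596.12 kPa
0.5·γ·B·N_γ·s_γ = 0.5 × 19.4 × 2.1 × 15.7 × 0.94 = 300.62 kPa
q_ult = 689.17 + 596.12 + 300.62 = 1585.9 kPa.
Gross allowable pressure q_all = 1585.9 / 3 = 528.64 kPa.
Footing area = 13.65 m², so allowable column load = 528.64 × 13.65 = 7215.9 kN.

P_all ≈ 7220 kN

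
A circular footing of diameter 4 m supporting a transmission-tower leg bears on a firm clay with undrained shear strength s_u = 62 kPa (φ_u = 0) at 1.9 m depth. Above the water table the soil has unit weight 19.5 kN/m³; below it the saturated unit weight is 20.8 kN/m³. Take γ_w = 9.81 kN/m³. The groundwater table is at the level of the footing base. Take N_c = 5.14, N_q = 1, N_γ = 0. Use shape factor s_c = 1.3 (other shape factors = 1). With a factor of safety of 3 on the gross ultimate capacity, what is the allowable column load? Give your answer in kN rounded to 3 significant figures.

Effective surcharge at the founding depth q = γ·D_f = 19.5 × 1.9 = 37.05 kPa.
q_ult = c·N_c·s_c + q·N_q
     = 62 × 5.14 × 1.3 + 37.05 × 1
     = 414.28 + 37.05 = 451.33 kPa.
Gross allowable pressure q_all = 451.33 / 3 = 150.44 kPa.
Footing area = 12.5664 m², so allowable column load = 150.44 × 12.5664 = 1890.5 kN.

P_all ≈ 1890 kN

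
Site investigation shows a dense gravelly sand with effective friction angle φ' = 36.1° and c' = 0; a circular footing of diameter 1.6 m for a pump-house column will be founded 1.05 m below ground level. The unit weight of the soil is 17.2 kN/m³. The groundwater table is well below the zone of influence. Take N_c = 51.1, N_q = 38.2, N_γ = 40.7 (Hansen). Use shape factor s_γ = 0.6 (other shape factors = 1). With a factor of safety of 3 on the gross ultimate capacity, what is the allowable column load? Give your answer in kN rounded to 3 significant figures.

q = γ·D_f = 17.2 × 1.05 = 18.06 kPa.
q·N_q = 18.06 × 38.2 = 689.89 kPa
0.5·γ·B·N_γ·s_γ = 0.5 × 17.2 × 1.6 × 40.7 × 0.6 = 336.02 kPa
q_ult = 689.89 + 336.02 = 1025.9 kPa.
Gross allowable pressure q_all = 1025.9 / 3 = 341.97 kPa.
Footing area = 2.0106 m², so allowable column load = 341.97 × 2.0106 = 687.57 kN.

P_all ≈ 688 kN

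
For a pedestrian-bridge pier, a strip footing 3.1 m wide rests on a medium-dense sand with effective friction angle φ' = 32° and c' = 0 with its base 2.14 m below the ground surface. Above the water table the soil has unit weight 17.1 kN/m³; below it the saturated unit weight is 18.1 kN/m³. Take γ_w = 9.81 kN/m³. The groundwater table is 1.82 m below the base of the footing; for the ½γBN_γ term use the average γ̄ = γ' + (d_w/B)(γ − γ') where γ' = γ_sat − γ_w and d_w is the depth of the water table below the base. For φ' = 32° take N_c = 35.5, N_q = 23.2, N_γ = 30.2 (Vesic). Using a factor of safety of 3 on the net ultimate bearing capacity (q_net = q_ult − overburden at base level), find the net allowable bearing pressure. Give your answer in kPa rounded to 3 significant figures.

q_all(net) ≈ 481 kPa

Effective surcharge at the founding depth q = γ·D_f = 17.1 × 2.14 = 36.594 kPa.
With d_w = 1.82 m < B, γ̄ = 8.29 + (1.82/3.1) × (17.1 − 8.29) = 13.462 kN/m³.
q_ult = q·N_q + 0.5·γ·B·N_γ
     = 36.594 × 23.2 + 0.5 × 13.462 × 3.1 × 30.2
     = 848.98 + 630.17 = 1479.2 kPa.
q_net = 1479.2 − 36.594 = 1442.6 kPa.
q_all(net) = 1442.6 / 3 = 480.85 kPa.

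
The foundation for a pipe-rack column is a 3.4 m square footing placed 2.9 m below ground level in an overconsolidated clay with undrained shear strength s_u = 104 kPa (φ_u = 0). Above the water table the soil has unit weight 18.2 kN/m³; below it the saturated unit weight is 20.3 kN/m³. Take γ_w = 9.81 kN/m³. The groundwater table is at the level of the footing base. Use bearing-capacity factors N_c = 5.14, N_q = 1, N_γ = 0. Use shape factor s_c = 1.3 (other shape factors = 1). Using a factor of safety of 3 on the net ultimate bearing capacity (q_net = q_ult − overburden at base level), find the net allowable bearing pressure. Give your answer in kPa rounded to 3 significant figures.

q_all(net) ≈ 232 kPa

q = γ·D_f = 18.2 × 2.9 = 52.78 kPa.
c·N_c·s_c = 104 × 5.14 × 1.3 = 694.93 kPa
q·N_q = 52.78 × 1 = 52.78 kPa
q_ult = 694.93 + 52.78 = 747.71 kPa.
q_net = 747.71 − 52.78 = 694.93 kPa.
q_all(net) = 694.93 / 3 = 231.64 kPa.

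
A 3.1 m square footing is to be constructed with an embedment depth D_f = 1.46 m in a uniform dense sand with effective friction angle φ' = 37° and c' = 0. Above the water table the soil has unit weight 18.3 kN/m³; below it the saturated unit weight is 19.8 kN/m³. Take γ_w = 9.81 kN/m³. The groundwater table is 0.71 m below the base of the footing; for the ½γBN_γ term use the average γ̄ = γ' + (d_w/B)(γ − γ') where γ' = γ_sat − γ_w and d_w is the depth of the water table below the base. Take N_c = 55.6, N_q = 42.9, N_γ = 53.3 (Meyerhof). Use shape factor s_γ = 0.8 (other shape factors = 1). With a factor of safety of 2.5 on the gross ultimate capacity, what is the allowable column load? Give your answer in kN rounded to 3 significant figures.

P_all ≈ 7430 kN

Overburden at base level: q = 18.3 × 1.46 = 26.718 kPa.
The water table is 0.71 m below the base (< B = 3.1 m), so the ½γBN_γ term uses γ̄ = γ' + (d_w/B)(γ − γ') = 9.99 + (0.71/3.1)(18.3 − 9.99) = 11.893 kN/m³.
Surcharge term q·N_q = 26.718 × 42.9 = 1146.2 kPa; self-weight term 0.5·γ·B·N_γ·s_γ = 0.5 × 11.893 × 3.1 × 53.3 × 0.8 = 786.05 kPa.
q_ult = 1146.2 + 786.05 = 1932.3 kPa.
Gross allowable pressure q_all = 1932.3 / 2.5 = 772.9 kPa.
Footing area = 9.61 m², so allowable column load = 772.9 × 9.61 = 7427.6 kN.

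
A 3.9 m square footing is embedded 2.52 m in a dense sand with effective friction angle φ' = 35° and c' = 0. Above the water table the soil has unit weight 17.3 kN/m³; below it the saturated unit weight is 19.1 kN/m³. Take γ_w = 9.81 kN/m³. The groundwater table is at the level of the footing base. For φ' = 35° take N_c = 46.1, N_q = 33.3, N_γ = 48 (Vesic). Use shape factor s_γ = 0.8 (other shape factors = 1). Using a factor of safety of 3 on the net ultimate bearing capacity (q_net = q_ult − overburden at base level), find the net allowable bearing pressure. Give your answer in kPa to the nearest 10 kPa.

q_all(net) ≈ 700 kPa

Effective surcharge at the founding depth q = γ·D_f = 17.3 × 2.52 = 43.596 kPa.
The water table coincides with the base, so in the self-weight term γ → γ' = 9.29 kN/m³.
q_ult = q·N_q + 0.5·γ·B·N_γ·s_γ
     = 43.596 × 33.3 + 0.5 × 9.29 × 3.9 × 48 × 0.8
     = 1451.7 + 695.64 = 2147.4 kPa.
q_net = 2147.4 − 43.596 = 2103.8 kPa.
q_all(net) = 2103.8 / 3 = 701.26 kPa.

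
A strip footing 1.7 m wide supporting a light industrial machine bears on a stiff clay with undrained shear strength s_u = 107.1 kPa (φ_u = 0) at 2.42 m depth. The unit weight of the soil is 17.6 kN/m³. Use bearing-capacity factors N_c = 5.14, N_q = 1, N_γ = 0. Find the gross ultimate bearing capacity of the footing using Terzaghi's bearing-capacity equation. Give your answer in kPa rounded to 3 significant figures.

Effective surcharge at the founding depth q = γ·D_f = 17.6 × 2.42 = 42.592 kPa.
q_ult = c·N_c + q·N_q
     = 107.1 × 5.14 + 42.592 × 1
     = 550.49 + 42.592 = 593.09 kPa.

q_ult ≈ 593 kPa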